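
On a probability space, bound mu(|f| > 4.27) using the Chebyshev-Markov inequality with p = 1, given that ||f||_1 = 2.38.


Chebyshev/Markov inequality: mu(|f| > eps) <= (||f||_p / eps)^p
Step 1: ||f||_1 / eps = 2.38 / 4.27 = 0.557377
Step 2: Raise to power p = 1:
  (0.557377)^1 = 0.557377
Step 3: Therefore mu(|f| > 4.27) <= 0.557377


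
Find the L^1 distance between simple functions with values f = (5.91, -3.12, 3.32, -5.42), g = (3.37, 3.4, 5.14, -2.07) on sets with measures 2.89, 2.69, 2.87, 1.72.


Step 1: Compute differences f_i - g_i:
  5.91 - 3.37 = 2.54
  -3.12 - 3.4 = -6.52
  3.32 - 5.14 = -1.82
  -5.42 - -2.07 = -3.35
Step 2: Compute |diff|^1 * measure for each set:
  |2.54|^1 * 2.89 = 2.54 * 2.89 = 7.3406
  |-6.52|^1 * 2.69 = 6.52 * 2.69 = 17.5388
  |-1.82|^1 * 2.87 = 1.82 * 2.87 = 5.2234
  |-3.35|^1 * 1.72 = 3.35 * 1.72 = 5.762
Step 3: Sum = 35.8648
Step 4: ||f-g||_1 = (35.8648)^(1/1) = 35.8648


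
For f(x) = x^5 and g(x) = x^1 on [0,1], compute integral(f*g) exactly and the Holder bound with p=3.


Step 1: Exact integral of f*g = integral(x^6, 0, 1) = 1/7
     = 0.142857
Step 2: Holder bound with p=3, q=1.5:
  ||f||_p = (integral x^15 dx)^(1/3) = (1/16)^(1/3) = 0.39685
  ||g||_q = (integral x^1.5 dx)^(1/1.5) = (1/2.5)^(1/1.5) = 0.542884
Step 3: Holder bound = ||f||_p * ||g||_q = 0.39685 * 0.542884 = 0.215443
Verification: 0.142857 <= 0.215443 (Holder holds)


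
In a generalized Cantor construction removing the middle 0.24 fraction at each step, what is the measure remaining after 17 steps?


Step 1: At each step, fraction remaining = 1 - 0.24 = 0.76
Step 2: After 17 steps, measure = (0.76)^17
Result = 0.009415


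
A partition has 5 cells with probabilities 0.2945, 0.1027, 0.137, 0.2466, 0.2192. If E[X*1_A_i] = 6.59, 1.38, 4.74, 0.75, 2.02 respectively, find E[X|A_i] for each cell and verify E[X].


For each cell A_i: E[X|A_i] = E[X*1_A_i] / P(A_i)
Step 1: E[X|A_1] = 6.59 / 0.2945 = 22.37691
Step 2: E[X|A_2] = 1.38 / 0.1027 = 13.437196
Step 3: E[X|A_3] = 4.74 / 0.137 = 34.59854
Step 4: E[X|A_4] = 0.75 / 0.2466 = 3.041363
Step 5: E[X|A_5] = 2.02 / 0.2192 = 9.215328
Verification: E[X] = sum E[X*1_A_i] = 6.59 + 1.38 + 4.74 + 0.75 + 2.02 = 15.48


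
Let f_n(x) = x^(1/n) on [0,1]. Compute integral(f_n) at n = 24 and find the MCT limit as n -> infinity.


At n = 24: f_24(x) = x^(1/24).
Step 1: integral(x^(1/24), 0, 1) = [x^(1/24+1) / (1/24+1)] from 0 to 1
     = 1 / (1/24 + 1) = 1 / ((24+1)/24) = 24/(24+1)
     = 24/25 = 0.96
Step 2: As n -> infinity, f_n(x) = x^(1/n) -> 1 for x in (0,1], and f_n is increasing in n.
By MCT, lim_n integral(f_n) = integral(lim_n f_n) = integral(1, 0, 1) = 1.
Step 3: Verify convergence: 24/25 = 0.96 -> 1


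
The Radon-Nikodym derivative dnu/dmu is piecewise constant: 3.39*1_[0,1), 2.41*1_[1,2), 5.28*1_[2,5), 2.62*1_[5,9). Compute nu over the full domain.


Integrate each piece of the Radon-Nikodym derivative:
Step 1: integral_0^1 3.39 dx = 3.39*(1-0) = 3.39*1 = 3.39
Step 2: integral_1^2 2.41 dx = 2.41*(2-1) = 2.41*1 = 2.41
Step 3: integral_2^5 5.28 dx = 5.28*(5-2) = 5.28*3 = 15.84
Step 4: integral_5^9 2.62 dx = 2.62*(9-5) = 2.62*4 = 10.48
Total: 3.39 + 2.41 + 15.84 + 10.48 = 32.12


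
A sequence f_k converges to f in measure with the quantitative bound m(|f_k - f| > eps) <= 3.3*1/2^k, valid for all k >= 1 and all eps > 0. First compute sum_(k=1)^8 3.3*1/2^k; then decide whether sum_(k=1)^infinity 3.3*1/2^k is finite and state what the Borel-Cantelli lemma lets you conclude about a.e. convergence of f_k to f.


Step 1: List the terms 3.3*1/2^k for k = 1 to 8:
  k=1: 1.65
  k=2: 0.825
  k=3: 0.4125
  k=4: 0.20625
  k=5: 0.103125
  k=6: 0.051562
  k=7: 0.025781
  k=8: 0.012891
Step 2: Partial sum = 1.65 + 0.825 + 0.4125 + 0.20625 + 0.103125 + 0.051562 + 0.025781 + 0.012891
     = 3.287109
Step 3: The full series sum_(k>=1) 3.3*1/2^k converges (geometric series with ratio 1/2 < 1; a constant multiple of a convergent series converges).
Step 4: Fix eps > 0. Since sum_k m(|f_k - f| > eps) < infinity, the Borel-Cantelli lemma gives
        m(limsup_k {|f_k - f| > eps}) = 0, i.e. for a.e. x, |f_k(x) - f(x)| <= eps for all large k.
        Applying this with eps = 1/j for j = 1, 2, ... and intersecting the countably many full-measure sets,
        for a.e. x we get limsup_k |f_k(x) - f(x)| <= 1/j for every j, hence f_k -> f almost everywhere.
Conclusion: series converges; Borel-Cantelli yields f_k -> f a.e.


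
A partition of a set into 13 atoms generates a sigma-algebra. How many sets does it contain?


Each element of the sigma-algebra is a union of some subset of the 13 atoms.
The number of such subsets is 2^13 = 8192.


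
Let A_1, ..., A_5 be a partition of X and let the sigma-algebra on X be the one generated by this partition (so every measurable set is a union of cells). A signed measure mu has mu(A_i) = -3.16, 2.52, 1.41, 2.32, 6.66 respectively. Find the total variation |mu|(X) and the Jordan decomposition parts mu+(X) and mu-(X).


Step 1: Every measurable set is a union of atoms (the cells / points), so a Hahn decomposition is
  obtained by grouping atoms by sign: P = union of atoms with mu > 0, N = union of the remaining atoms.
  Atoms in P (indices): 2, 3, 4, 5;  atoms in N (indices): 1
  Positive values: 2.52, 1.41, 2.32, 6.66
  Negative values: -3.16
Step 2: mu+(X) = mu(P) = sum of positive atom values = 12.91
Step 3: mu-(X) = -mu(N) = sum of |negative atom values| = 3.16
Step 4: |mu|(X) = mu+(X) + mu-(X) = 12.91 + 3.16 = 16.07


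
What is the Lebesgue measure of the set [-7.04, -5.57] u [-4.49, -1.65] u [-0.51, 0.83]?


For pairwise disjoint intervals, m(union) = sum of lengths.
= (-5.57 - -7.04) + (-1.65 - -4.49) + (0.83 - -0.51)
= 1.47 + 2.84 + 1.34
= 5.65


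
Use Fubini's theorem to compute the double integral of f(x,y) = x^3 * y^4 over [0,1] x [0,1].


By Fubini's theorem, the double integral factors as a product of single integrals:
Step 1: integral_0^1 x^3 dx = [x^4/4] from 0 to 1
     = 1^4/4 = 0.25
Step 2: integral_0^1 y^4 dy = [y^5/5] from 0 to 1
     = 1^5/5 = 0.2
Step 3: Double integral = 0.25 * 0.2 = 0.05


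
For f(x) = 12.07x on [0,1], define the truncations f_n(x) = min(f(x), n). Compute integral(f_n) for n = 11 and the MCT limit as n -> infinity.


f(x) = 12.07x on [0,1]; f_n(x) = min(12.07x, n). At n = 11:
Step 1: f(x) reaches 11 at x = 11/12.07 = 0.91135
Step 2: integral(f_11) = integral(12.07x, 0, 0.91135) + integral(11, 0.91135, 1)
       = 12.07*0.91135^2/2 + 11*(1 - 0.91135)
       = 5.012428 + 0.975145
       = 5.987572
Step 3: As n -> infinity, f_n increases to f, so by MCT integral(f_n) -> integral(f) = 12.07/2 = 6.035.
Convergence: integral(f_11) = 5.987572 -> 6.035 as n -> infinity


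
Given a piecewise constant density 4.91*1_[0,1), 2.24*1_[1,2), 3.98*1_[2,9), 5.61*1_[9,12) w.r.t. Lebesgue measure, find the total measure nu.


Integrate each piece of the Radon-Nikodym derivative:
Step 1: integral_0^1 4.91 dx = 4.91*(1-0) = 4.91*1 = 4.91
Step 2: integral_1^2 2.24 dx = 2.24*(2-1) = 2.24*1 = 2.24
Step 3: integral_2^9 3.98 dx = 3.98*(9-2) = 3.98*7 = 27.86
Step 4: integral_9^12 5.61 dx = 5.61*(12-9) = 5.61*3 = 16.83
Total: 4.91 + 2.24 + 27.86 + 16.83 = 51.84


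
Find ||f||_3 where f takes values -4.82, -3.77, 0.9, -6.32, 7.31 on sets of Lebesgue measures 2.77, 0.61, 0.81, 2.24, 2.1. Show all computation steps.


Step 1: Compute |f_i|^3 for each value:
  |-4.82|^3 = 111.980168
  |-3.77|^3 = 53.582633
  |0.9|^3 = 0.729
  |-6.32|^3 = 252.435968
  |7.31|^3 = 390.617891
Step 2: Multiply by measures and sum:
  111.980168 * 2.77 = 310.185065
  53.582633 * 0.61 = 32.685406
  0.729 * 0.81 = 0.59049
  252.435968 * 2.24 = 565.456568
  390.617891 * 2.1 = 820.297571
Sum = 310.185065 + 32.685406 + 0.59049 + 565.456568 + 820.297571 = 1729.215101
Step 3: Take the p-th root:
||f||_3 = (1729.215101)^(1/3) = 12.002812


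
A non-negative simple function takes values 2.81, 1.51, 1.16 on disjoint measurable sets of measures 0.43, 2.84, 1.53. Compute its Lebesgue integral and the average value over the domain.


Step 1: Integral = sum(value_i * measure_i)
= 2.81*0.43 + 1.51*2.84 + 1.16*1.53
= 1.2083 + 4.2884 + 1.7748
= 7.2715
Step 2: Total measure of domain = 0.43 + 2.84 + 1.53 = 4.8
Step 3: Average value = 7.2715 / 4.8 = 1.514896


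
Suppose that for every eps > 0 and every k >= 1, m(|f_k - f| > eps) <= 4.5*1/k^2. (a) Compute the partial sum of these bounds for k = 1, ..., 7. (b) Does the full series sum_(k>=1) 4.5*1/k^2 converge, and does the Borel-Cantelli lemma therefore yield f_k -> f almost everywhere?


Step 1: List the terms 4.5*1/k^2 for k = 1 to 7:
  k=1: 4.5
  k=2: 1.125
  k=3: 0.5
  k=4: 0.28125
  k=5: 0.18
  k=6: 0.125
  k=7: 0.091837
Step 2: Partial sum = 4.5 + 1.125 + 0.5 + 0.28125 + 0.18 + 0.125 + 0.091837
     = 6.803087
Step 3: The full series sum_(k>=1) 4.5*1/k^2 converges (p-series with p = 2 > 1; a constant multiple of a convergent series converges).
Step 4: Fix eps > 0. Since sum_k m(|f_k - f| > eps) < infinity, the Borel-Cantelli lemma gives
        m(limsup_k {|f_k - f| > eps}) = 0, i.e. for a.e. x, |f_k(x) - f(x)| <= eps for all large k.
        Applying this with eps = 1/j for j = 1, 2, ... and intersecting the countably many full-measure sets,
        for a.e. x we get limsup_k |f_k(x) - f(x)| <= 1/j for every j, hence f_k -> f almost everywhere.
Conclusion: series converges; Borel-Cantelli yields f_k -> f a.e.


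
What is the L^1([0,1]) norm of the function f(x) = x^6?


Step 1: ||f||_1 = (integral_0^1 |x^6|^1 dx)^(1/1)
     = (integral_0^1 x^6 dx)^(1/1)
Step 2: integral_0^1 x^6 dx = [x^7/(7)] from 0 to 1 = 1^7/7
     = 1/7 = 0.142857
Step 3: ||f||_1 = (0.142857)^(1/1) = 0.142857


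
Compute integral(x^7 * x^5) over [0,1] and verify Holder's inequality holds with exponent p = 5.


Step 1: Exact integral of f*g = integral(x^12, 0, 1) = 1/13
     = 0.076923
Step 2: Holder bound with p=5, q=1.25:
  ||f||_p = (integral x^35 dx)^(1/5) = (1/36)^(1/5) = 0.488359
  ||g||_q = (integral x^6.25 dx)^(1/1.25) = (1/7.25)^(1/1.25) = 0.204989
Step 3: Holder bound = ||f||_p * ||g||_q = 0.488359 * 0.204989 = 0.100108
Verification: 0.076923 <= 0.100108 (Holder holds)


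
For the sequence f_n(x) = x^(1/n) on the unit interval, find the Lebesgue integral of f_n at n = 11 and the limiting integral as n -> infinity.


At n = 11: f_11(x) = x^(1/11).
Step 1: integral(x^(1/11), 0, 1) = [x^(1/11+1) / (1/11+1)] from 0 to 1
     = 1 / (1/11 + 1) = 1 / ((11+1)/11) = 11/(11+1)
     = 11/12 = 0.916667
Step 2: As n -> infinity, f_n(x) = x^(1/n) -> 1 for x in (0,1], and f_n is increasing in n.
By MCT, lim_n integral(f_n) = integral(lim_n f_n) = integral(1, 0, 1) = 1.
Step 3: Verify convergence: 11/12 = 0.916667 -> 1


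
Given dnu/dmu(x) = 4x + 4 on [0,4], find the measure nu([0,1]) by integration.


nu(A) = integral_A (dnu/dmu) dmu = integral_0^1 (4x + 4) dx
Step 1: Antiderivative F(x) = (4/2)x^2 + 4x
Step 2: F(1) = (4/2)*1^2 + 4*1 = 2 + 4 = 6
Step 3: F(0) = (4/2)*0^2 + 4*0 = 0.0 + 0 = 0.0
Step 4: nu([0,1]) = F(1) - F(0) = 6 - 0.0 = 6


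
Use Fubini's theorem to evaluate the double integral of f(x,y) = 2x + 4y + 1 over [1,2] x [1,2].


By Fubini, integrate in x first, then y.
Step 1: Fix y, integrate over x in [1,2]:
  integral(2x + 4y + 1, x=1..2)
  = 2*(2^2 - 1^2)/2 + (4y + 1)*(2 - 1)
  = 3 + (4y + 1)*1
  = 3 + 4y + 1
  = 4 + 4y
Step 2: Integrate over y in [1,2]:
  integral(4 + 4y, y=1..2)
  = 4*1 + 4*(2^2 - 1^2)/2
  = 4 + 6
  = 10


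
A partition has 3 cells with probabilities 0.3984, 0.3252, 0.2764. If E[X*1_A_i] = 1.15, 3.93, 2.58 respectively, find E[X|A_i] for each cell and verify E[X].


For each cell A_i: E[X|A_i] = E[X*1_A_i] / P(A_i)
Step 1: E[X|A_1] = 1.15 / 0.3984 = 2.886546
Step 2: E[X|A_2] = 3.93 / 0.3252 = 12.084871
Step 3: E[X|A_3] = 2.58 / 0.2764 = 9.334298
Verification: E[X] = sum E[X*1_A_i] = 1.15 + 3.93 + 2.58 = 7.66


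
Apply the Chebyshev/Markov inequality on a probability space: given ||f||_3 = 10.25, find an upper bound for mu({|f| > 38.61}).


Chebyshev/Markov inequality: mu(|f| > eps) <= (||f||_p / eps)^p
Step 1: ||f||_3 / eps = 10.25 / 38.61 = 0.265475
Step 2: Raise to power p = 3:
  (0.265475)^3 = 0.01871
Step 3: Therefore mu(|f| > 38.61) <= 0.01871


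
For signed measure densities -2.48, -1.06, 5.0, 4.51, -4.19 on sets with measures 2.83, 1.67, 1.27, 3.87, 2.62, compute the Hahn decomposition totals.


Step 1: Compute signed measure on each set:
  Set 1: -2.48 * 2.83 = -7.0184
  Set 2: -1.06 * 1.67 = -1.7702
  Set 3: 5.0 * 1.27 = 6.35
  Set 4: 4.51 * 3.87 = 17.4537
  Set 5: -4.19 * 2.62 = -10.9778
Step 2: Total signed measure = (-7.0184) + (-1.7702) + (6.35) + (17.4537) + (-10.9778)
     = 4.0373
Step 3: Positive part mu+(X) = sum of positive contributions = 23.8037
Step 4: Negative part mu-(X) = |sum of negative contributions| = 19.7664


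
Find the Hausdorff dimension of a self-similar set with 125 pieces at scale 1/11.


For a self-similar set with N copies scaled by 1/r:
dim_H = log(N)/log(r) = log(125)/log(11)
= 4.828314/2.397895
= 2.013563


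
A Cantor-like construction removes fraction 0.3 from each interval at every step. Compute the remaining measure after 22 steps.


Step 1: At each step, fraction remaining = 1 - 0.3 = 0.7
Step 2: After 22 steps, measure = (0.7)^22
Result = 3.909821e-04


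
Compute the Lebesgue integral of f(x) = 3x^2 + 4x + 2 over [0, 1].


The Lebesgue integral of a Riemann-integrable function agrees with the Riemann integral.
Antiderivative F(x) = (3/3)x^3 + (4/2)x^2 + 2x
F(1) = (3/3)*1^3 + (4/2)*1^2 + 2*1
     = (3/3)*1 + (4/2)*1 + 2*1
     = 1 + 2 + 2
     = 5
F(0) = 0.0
Integral = F(1) - F(0) = 5 - 0.0 = 5


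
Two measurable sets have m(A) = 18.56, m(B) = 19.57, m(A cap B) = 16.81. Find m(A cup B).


By inclusion-exclusion: m(A u B) = m(A) + m(B) - m(A n B)
= 18.56 + 19.57 - 16.81
= 21.32


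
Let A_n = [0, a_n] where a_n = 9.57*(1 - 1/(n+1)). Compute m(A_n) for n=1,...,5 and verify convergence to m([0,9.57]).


By continuity of measure from below: if A_n increases to A, then m(A_n) -> m(A).
Here A = [0, 9.57], so m(A) = 9.57
Step 1: a_1 = 9.57*(1 - 1/2) = 4.785, m(A_1) = 4.785
Step 2: a_2 = 9.57*(1 - 1/3) = 6.38, m(A_2) = 6.38
Step 3: a_3 = 9.57*(1 - 1/4) = 7.1775, m(A_3) = 7.1775
Step 4: a_4 = 9.57*(1 - 1/5) = 7.656, m(A_4) = 7.656
Step 5: a_5 = 9.57*(1 - 1/6) = 7.975, m(A_5) = 7.975
Limit: m(A_n) -> m([0,9.57]) = 9.57


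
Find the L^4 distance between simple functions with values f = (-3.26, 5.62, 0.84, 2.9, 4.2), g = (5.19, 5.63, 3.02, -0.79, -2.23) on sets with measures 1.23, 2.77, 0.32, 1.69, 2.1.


Step 1: Compute differences f_i - g_i:
  -3.26 - 5.19 = -8.45
  5.62 - 5.63 = -0.01
  0.84 - 3.02 = -2.18
  2.9 - -0.79 = 3.69
  4.2 - -2.23 = 6.43
Step 2: Compute |diff|^4 * measure for each set:
  |-8.45|^4 * 1.23 = 5098.317006 * 1.23 = 6270.929918
  |-0.01|^4 * 2.77 = 1.000000e-08 * 2.77 = 2.770000e-08
  |-2.18|^4 * 0.32 = 22.585306 * 0.32 = 7.227298
  |3.69|^4 * 1.69 = 185.398179 * 1.69 = 313.322923
  |6.43|^4 * 2.1 = 1709.400756 * 2.1 = 3589.741588
Step 3: Sum = 10181.221726
Step 4: ||f-g||_4 = (10181.221726)^(1/4) = 10.045001


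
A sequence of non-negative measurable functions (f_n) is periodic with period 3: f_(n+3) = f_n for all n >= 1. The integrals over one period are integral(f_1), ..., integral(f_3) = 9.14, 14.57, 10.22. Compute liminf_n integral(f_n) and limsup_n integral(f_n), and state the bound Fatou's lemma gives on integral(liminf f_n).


The sequence (integral(f_n)) is periodic with period 3, repeating the values 9.14, 14.57, 10.22 indefinitely.
Step 1: For a periodic sequence, every tail (a_m, a_(m+1), ...) contains all 3 period values infinitely often.
Step 2: Hence inf of every tail = min of the period values = min(9.14, 14.57, 10.22) = 9.14.
        liminf_n integral(f_n) = sup over m of (inf of tail from m) = 9.14.
Step 3: Similarly sup of every tail = max of the period values = 14.57.
        limsup_n integral(f_n) = 14.57.
Step 4: Fatou's lemma: integral(liminf_n f_n) <= liminf_n integral(f_n) = 9.14.
        So the integral of the pointwise liminf is at most 9.14.


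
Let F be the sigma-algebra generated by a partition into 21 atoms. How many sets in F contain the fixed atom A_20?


Each element of F is a union of some subset S of the 21 atoms.
The element contains A_20 iff A_20 is in S.
So we count subsets S of {A_1,...,A_21} with A_20 in S: choose freely among the other 20 atoms.
Count = 2^(21-1) = 2^20 = 1048576.


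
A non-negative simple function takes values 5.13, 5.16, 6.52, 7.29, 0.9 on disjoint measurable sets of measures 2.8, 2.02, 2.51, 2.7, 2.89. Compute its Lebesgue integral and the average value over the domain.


Step 1: Integral = sum(value_i * measure_i)
= 5.13*2.8 + 5.16*2.02 + 6.52*2.51 + 7.29*2.7 + 0.9*2.89
= 14.364 + 10.4232 + 16.3652 + 19.683 + 2.601
= 63.4364
Step 2: Total measure of domain = 2.8 + 2.02 + 2.51 + 2.7 + 2.89 = 12.92
Step 3: Average value = 63.4364 / 12.92 = 4.909938


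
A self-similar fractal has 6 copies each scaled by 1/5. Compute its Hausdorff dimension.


For a self-similar set with N copies scaled by 1/r:
dim_H = log(N)/log(r) = log(6)/log(5)
= 1.791759/1.609438
= 1.113283


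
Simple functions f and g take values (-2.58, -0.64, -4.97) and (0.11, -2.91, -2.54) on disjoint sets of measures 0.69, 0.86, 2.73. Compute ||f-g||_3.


Step 1: Compute differences f_i - g_i:
  -2.58 - 0.11 = -2.69
  -0.64 - -2.91 = 2.27
  -4.97 - -2.54 = -2.43
Step 2: Compute |diff|^3 * measure for each set:
  |-2.69|^3 * 0.69 = 19.465109 * 0.69 = 13.430925
  |2.27|^3 * 0.86 = 11.697083 * 0.86 = 10.059491
  |-2.43|^3 * 2.73 = 14.348907 * 2.73 = 39.172516
Step 3: Sum = 62.662933
Step 4: ||f-g||_3 = (62.662933)^(1/3) = 3.971948


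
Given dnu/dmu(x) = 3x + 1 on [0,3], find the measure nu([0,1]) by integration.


nu(A) = integral_A (dnu/dmu) dmu = integral_0^1 (3x + 1) dx
Step 1: Antiderivative F(x) = (3/2)x^2 + 1x
Step 2: F(1) = (3/2)*1^2 + 1*1 = 1.5 + 1 = 2.5
Step 3: F(0) = (3/2)*0^2 + 1*0 = 0.0 + 0 = 0.0
Step 4: nu([0,1]) = F(1) - F(0) = 2.5 - 0.0 = 2.5


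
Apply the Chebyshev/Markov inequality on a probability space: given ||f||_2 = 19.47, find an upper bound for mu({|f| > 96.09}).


Chebyshev/Markov inequality: mu(|f| > eps) <= (||f||_p / eps)^p
Step 1: ||f||_2 / eps = 19.47 / 96.09 = 0.202623
Step 2: Raise to power p = 2:
  (0.202623)^2 = 0.041056
Step 3: Therefore mu(|f| > 96.09) <= 0.041056


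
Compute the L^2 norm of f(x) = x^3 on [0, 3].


Step 1: ||f||_2 = (integral_0^3 |x^3|^2 dx)^(1/2)
     = (integral_0^3 x^6 dx)^(1/2)
Step 2: integral_0^3 x^6 dx = [x^7/(7)] from 0 to 3 = 3^7/7
     = 2187/7 = 312.428571
Step 3: ||f||_2 = (312.428571)^(1/2) = 17.675649


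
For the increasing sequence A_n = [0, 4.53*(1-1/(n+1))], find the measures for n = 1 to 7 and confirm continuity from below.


By continuity of measure from below: if A_n increases to A, then m(A_n) -> m(A).
Here A = [0, 4.53], so m(A) = 4.53
Step 1: a_1 = 4.53*(1 - 1/2) = 2.265, m(A_1) = 2.265
Step 2: a_2 = 4.53*(1 - 1/3) = 3.02, m(A_2) = 3.02
Step 3: a_3 = 4.53*(1 - 1/4) = 3.3975, m(A_3) = 3.3975
Step 4: a_4 = 4.53*(1 - 1/5) = 3.624, m(A_4) = 3.624
Step 5: a_5 = 4.53*(1 - 1/6) = 3.775, m(A_5) = 3.775
Step 6: a_6 = 4.53*(1 - 1/7) = 3.8829, m(A_6) = 3.8829
Step 7: a_7 = 4.53*(1 - 1/8) = 3.9638, m(A_7) = 3.9638
Limit: m(A_n) -> m([0,4.53]) = 4.53


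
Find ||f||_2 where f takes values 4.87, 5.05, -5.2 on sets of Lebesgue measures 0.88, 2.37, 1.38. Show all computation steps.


Step 1: Compute |f_i|^2 for each value:
  |4.87|^2 = 23.7169
  |5.05|^2 = 25.5025
  |-5.2|^2 = 27.04
Step 2: Multiply by measures and sum:
  23.7169 * 0.88 = 20.870872
  25.5025 * 2.37 = 60.440925
  27.04 * 1.38 = 37.3152
Sum = 20.870872 + 60.440925 + 37.3152 = 118.626997
Step 3: Take the p-th root:
||f||_2 = (118.626997)^(1/2) = 10.891602


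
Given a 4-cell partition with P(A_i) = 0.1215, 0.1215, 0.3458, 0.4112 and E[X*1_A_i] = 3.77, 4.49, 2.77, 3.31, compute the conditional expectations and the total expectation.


For each cell A_i: E[X|A_i] = E[X*1_A_i] / P(A_i)
Step 1: E[X|A_1] = 3.77 / 0.1215 = 31.028807
Step 2: E[X|A_2] = 4.49 / 0.1215 = 36.954733
Step 3: E[X|A_3] = 2.77 / 0.3458 = 8.010411
Step 4: E[X|A_4] = 3.31 / 0.4112 = 8.049611
Verification: E[X] = sum E[X*1_A_i] = 3.77 + 4.49 + 2.77 + 3.31 = 14.34


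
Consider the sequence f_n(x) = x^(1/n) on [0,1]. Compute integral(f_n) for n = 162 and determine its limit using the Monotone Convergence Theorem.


At n = 162: f_162(x) = x^(1/162).
Step 1: integral(x^(1/162), 0, 1) = [x^(1/162+1) / (1/162+1)] from 0 to 1
     = 1 / (1/162 + 1) = 1 / ((162+1)/162) = 162/(162+1)
     = 162/163 = 0.993865
Step 2: As n -> infinity, f_n(x) = x^(1/n) -> 1 for x in (0,1], and f_n is increasing in n.
By MCT, lim_n integral(f_n) = integral(lim_n f_n) = integral(1, 0, 1) = 1.
Step 3: Verify convergence: 162/163 = 0.993865 -> 1


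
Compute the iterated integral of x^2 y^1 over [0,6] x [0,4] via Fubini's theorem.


By Fubini's theorem, the double integral factors as a product of single integrals:
Step 1: integral_0^6 x^2 dx = [x^3/3] from 0 to 6
     = 6^3/3 = 72
Step 2: integral_0^4 y^1 dy = [y^2/2] from 0 to 4
     = 4^2/2 = 8
Step 3: Double integral = 72 * 8 = 576


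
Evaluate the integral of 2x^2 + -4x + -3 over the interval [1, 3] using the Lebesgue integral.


The Lebesgue integral of a Riemann-integrable function agrees with the Riemann integral.
Antiderivative F(x) = (2/3)x^3 + (-4/2)x^2 + -3x
F(3) = (2/3)*3^3 + (-4/2)*3^2 + -3*3
     = (2/3)*27 + (-4/2)*9 + -3*3
     = 18 + -18 + -9
     = -9
F(1) = -4.333333
Integral = F(3) - F(1) = -9 - -4.333333 = -4.666667


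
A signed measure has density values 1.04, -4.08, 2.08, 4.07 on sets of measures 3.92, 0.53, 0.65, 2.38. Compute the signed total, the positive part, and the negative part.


Step 1: Compute signed measure on each set:
  Set 1: 1.04 * 3.92 = 4.0768
  Set 2: -4.08 * 0.53 = -2.1624
  Set 3: 2.08 * 0.65 = 1.352
  Set 4: 4.07 * 2.38 = 9.6866
Step 2: Total signed measure = (4.0768) + (-2.1624) + (1.352) + (9.6866)
     = 12.953
Step 3: Positive part mu+(X) = sum of positive contributions = 15.1154
Step 4: Negative part mu-(X) = |sum of negative contributions| = 2.1624


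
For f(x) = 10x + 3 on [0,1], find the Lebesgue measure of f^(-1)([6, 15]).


f^(-1)([6, 15]) = {x : 6 <= 10x + 3 <= 15}
Solving: (6 - 3)/10 <= x <= (15 - 3)/10
= [0.3, 1.2]
Intersecting with [0,1]: [0.3, 1]
Measure = 1 - 0.3 = 0.7


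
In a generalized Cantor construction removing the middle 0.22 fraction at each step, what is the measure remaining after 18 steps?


Step 1: At each step, fraction remaining = 1 - 0.22 = 0.78
Step 2: After 18 steps, measure = (0.78)^18
Result = 0.011421


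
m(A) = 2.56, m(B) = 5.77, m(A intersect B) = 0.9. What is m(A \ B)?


m(A \ B) = m(A) - m(A n B)
= 2.56 - 0.9
= 1.66


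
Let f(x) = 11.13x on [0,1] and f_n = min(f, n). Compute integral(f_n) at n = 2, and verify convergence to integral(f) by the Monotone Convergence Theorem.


f(x) = 11.13x on [0,1]; f_n(x) = min(11.13x, n). At n = 2:
Step 1: f(x) reaches 2 at x = 2/11.13 = 0.179695
Step 2: integral(f_2) = integral(11.13x, 0, 0.179695) + integral(2, 0.179695, 1)
       = 11.13*0.179695^2/2 + 2*(1 - 0.179695)
       = 0.179695 + 1.640611
       = 1.820305
Step 3: As n -> infinity, f_n increases to f, so by MCT integral(f_n) -> integral(f) = 11.13/2 = 5.565.
Convergence: integral(f_2) = 1.820305 -> 5.565 as n -> infinity


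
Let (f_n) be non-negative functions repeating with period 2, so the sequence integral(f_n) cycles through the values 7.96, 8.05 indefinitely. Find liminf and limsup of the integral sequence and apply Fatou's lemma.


The sequence (integral(f_n)) is periodic with period 2, repeating the values 7.96, 8.05 indefinitely.
Step 1: For a periodic sequence, every tail (a_m, a_(m+1), ...) contains all 2 period values infinitely often.
Step 2: Hence inf of every tail = min of the period values = min(7.96, 8.05) = 7.96.
        liminf_n integral(f_n) = sup over m of (inf of tail from m) = 7.96.
Step 3: Similarly sup of every tail = max of the period values = 8.05.
        limsup_n integral(f_n) = 8.05.
Step 4: Fatou's lemma: integral(liminf_n f_n) <= liminf_n integral(f_n) = 7.96.
        So the integral of the pointwise liminf is at most 7.96.


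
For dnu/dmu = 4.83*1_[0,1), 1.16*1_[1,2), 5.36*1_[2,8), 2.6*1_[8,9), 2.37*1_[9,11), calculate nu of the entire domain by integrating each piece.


Integrate each piece of the Radon-Nikodym derivative:
Step 1: integral_0^1 4.83 dx = 4.83*(1-0) = 4.83*1 = 4.83
Step 2: integral_1^2 1.16 dx = 1.16*(2-1) = 1.16*1 = 1.16
Step 3: integral_2^8 5.36 dx = 5.36*(8-2) = 5.36*6 = 32.16
Step 4: integral_8^9 2.6 dx = 2.6*(9-8) = 2.6*1 = 2.6
Step 5: integral_9^11 2.37 dx = 2.37*(11-9) = 2.37*2 = 4.74
Total: 4.83 + 1.16 + 32.16 + 2.6 + 4.74 = 45.49


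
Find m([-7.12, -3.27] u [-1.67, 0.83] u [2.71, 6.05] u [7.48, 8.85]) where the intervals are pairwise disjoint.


For pairwise disjoint intervals, m(union) = sum of lengths.
= (-3.27 - -7.12) + (0.83 - -1.67) + (6.05 - 2.71) + (8.85 - 7.48)
= 3.85 + 2.5 + 3.34 + 1.37
= 11.06


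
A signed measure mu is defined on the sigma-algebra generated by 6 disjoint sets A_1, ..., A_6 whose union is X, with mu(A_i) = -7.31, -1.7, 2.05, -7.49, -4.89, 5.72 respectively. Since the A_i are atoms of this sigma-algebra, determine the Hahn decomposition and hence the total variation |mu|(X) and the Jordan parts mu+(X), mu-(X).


Step 1: Every measurable set is a union of atoms (the cells / points), so a Hahn decomposition is
  obtained by grouping atoms by sign: P = union of atoms with mu > 0, N = union of the remaining atoms.
  Atoms in P (indices): 3, 6;  atoms in N (indices): 1, 2, 4, 5
  Positive values: 2.05, 5.72
  Negative values: -7.31, -1.7, -7.49, -4.89
Step 2: mu+(X) = mu(P) = sum of positive atom values = 7.77
Step 3: mu-(X) = -mu(N) = sum of |negative atom values| = 21.39
Step 4: |mu|(X) = mu+(X) + mu-(X) = 7.77 + 21.39 = 29.16


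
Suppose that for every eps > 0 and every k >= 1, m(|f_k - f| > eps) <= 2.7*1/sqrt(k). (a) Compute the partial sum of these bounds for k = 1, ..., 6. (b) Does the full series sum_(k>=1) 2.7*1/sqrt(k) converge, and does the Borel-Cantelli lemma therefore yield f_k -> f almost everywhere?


Step 1: List the terms 2.7*1/sqrt(k) for k = 1 to 6:
  k=1: 2.7
  k=2: 1.909188
  k=3: 1.558846
  k=4: 1.35
  k=5: 1.207477
  k=6: 1.10227
Step 2: Partial sum = 2.7 + 1.909188 + 1.558846 + 1.35 + 1.207477 + 1.10227
     = 9.827781
Step 3: The full series sum_(k>=1) 2.7*1/sqrt(k) diverges (p-series with p = 1/2 <= 1; a nonzero constant multiple of a divergent series diverges).
Step 4: The (first) Borel-Cantelli lemma requires a summable sequence of measures, so it does not apply here;
        from this bound alone no conclusion about a.e. convergence can be drawn (convergence in measure still
        gives an a.e.-convergent subsequence, but not a.e. convergence of the whole sequence).
Conclusion: series diverges; Borel-Cantelli is inconclusive about a.e. convergence of f_k.


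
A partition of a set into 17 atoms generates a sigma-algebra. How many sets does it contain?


Each element of the sigma-algebra is a union of some subset of the 17 atoms.
The number of such subsets is 2^17 = 131072.


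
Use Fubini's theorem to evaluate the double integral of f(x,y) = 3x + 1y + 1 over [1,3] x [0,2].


By Fubini, integrate in x first, then y.
Step 1: Fix y, integrate over x in [1,3]:
  integral(3x + 1y + 1, x=1..3)
  = 3*(3^2 - 1^2)/2 + (1y + 1)*(3 - 1)
  = 12 + (1y + 1)*2
  = 12 + 2y + 2
  = 14 + 2y
Step 2: Integrate over y in [0,2]:
  integral(14 + 2y, y=0..2)
  = 14*2 + 2*(2^2 - 0^2)/2
  = 28 + 4
  = 32


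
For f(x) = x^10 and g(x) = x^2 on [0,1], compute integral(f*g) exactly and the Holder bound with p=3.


Step 1: Exact integral of f*g = integral(x^12, 0, 1) = 1/13
     = 0.076923
Step 2: Holder bound with p=3, q=1.5:
  ||f||_p = (integral x^30 dx)^(1/3) = (1/31)^(1/3) = 0.318331
  ||g||_q = (integral x^3 dx)^(1/1.5) = (1/4)^(1/1.5) = 0.39685
Step 3: Holder bound = ||f||_p * ||g||_q = 0.318331 * 0.39685 = 0.12633
Verification: 0.076923 <= 0.12633 (Holder holds)


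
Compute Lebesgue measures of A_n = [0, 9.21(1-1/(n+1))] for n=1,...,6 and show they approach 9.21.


By continuity of measure from below: if A_n increases to A, then m(A_n) -> m(A).
Here A = [0, 9.21], so m(A) = 9.21
Step 1: a_1 = 9.21*(1 - 1/2) = 4.605, m(A_1) = 4.605
Step 2: a_2 = 9.21*(1 - 1/3) = 6.14, m(A_2) = 6.14
Step 3: a_3 = 9.21*(1 - 1/4) = 6.9075, m(A_3) = 6.9075
Step 4: a_4 = 9.21*(1 - 1/5) = 7.368, m(A_4) = 7.368
Step 5: a_5 = 9.21*(1 - 1/6) = 7.675, m(A_5) = 7.675
Step 6: a_6 = 9.21*(1 - 1/7) = 7.8943, m(A_6) = 7.8943
Limit: m(A_n) -> m([0,9.21]) = 9.21


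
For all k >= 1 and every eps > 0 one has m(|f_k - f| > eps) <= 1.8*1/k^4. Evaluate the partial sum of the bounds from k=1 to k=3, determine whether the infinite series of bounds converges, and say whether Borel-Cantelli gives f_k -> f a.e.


Step 1: List the terms 1.8*1/k^4 for k = 1 to 3:
  k=1: 1.8
  k=2: 0.1125
  k=3: 0.022222
Step 2: Partial sum = 1.8 + 0.1125 + 0.022222
     = 1.934722
Step 3: The full series sum_(k>=1) 1.8*1/k^4 converges (p-series with p = 4 > 1; a constant multiple of a convergent series converges).
Step 4: Fix eps > 0. Since sum_k m(|f_k - f| > eps) < infinity, the Borel-Cantelli lemma gives
        m(limsup_k {|f_k - f| > eps}) = 0, i.e. for a.e. x, |f_k(x) - f(x)| <= eps for all large k.
        Applying this with eps = 1/j for j = 1, 2, ... and intersecting the countably many full-measure sets,
        for a.e. x we get limsup_k |f_k(x) - f(x)| <= 1/j for every j, hence f_k -> f almost everywhere.
Conclusion: series converges; Borel-Cantelli yields f_k -> f a.e.


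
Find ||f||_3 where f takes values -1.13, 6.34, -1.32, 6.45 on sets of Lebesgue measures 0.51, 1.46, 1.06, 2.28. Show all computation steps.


Step 1: Compute |f_i|^3 for each value:
  |-1.13|^3 = 1.442897
  |6.34|^3 = 254.840104
  |-1.32|^3 = 2.299968
  |6.45|^3 = 268.336125
Step 2: Multiply by measures and sum:
  1.442897 * 0.51 = 0.735877
  254.840104 * 1.46 = 372.066552
  2.299968 * 1.06 = 2.437966
  268.336125 * 2.28 = 611.806365
Sum = 0.735877 + 372.066552 + 2.437966 + 611.806365 = 987.04676
Step 3: Take the p-th root:
||f||_3 = (987.04676)^(1/3) = 9.956635


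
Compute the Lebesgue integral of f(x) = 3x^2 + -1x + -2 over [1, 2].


The Lebesgue integral of a Riemann-integrable function agrees with the Riemann integral.
Antiderivative F(x) = (3/3)x^3 + (-1/2)x^2 + -2x
F(2) = (3/3)*2^3 + (-1/2)*2^2 + -2*2
     = (3/3)*8 + (-1/2)*4 + -2*2
     = 8 + -2 + -4
     = 2
F(1) = -1.5
Integral = F(2) - F(1) = 2 - -1.5 = 3.5


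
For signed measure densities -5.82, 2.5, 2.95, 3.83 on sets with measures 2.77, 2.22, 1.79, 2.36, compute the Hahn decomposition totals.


Step 1: Compute signed measure on each set:
  Set 1: -5.82 * 2.77 = -16.1214
  Set 2: 2.5 * 2.22 = 5.55
  Set 3: 2.95 * 1.79 = 5.2805
  Set 4: 3.83 * 2.36 = 9.0388
Step 2: Total signed measure = (-16.1214) + (5.55) + (5.2805) + (9.0388)
     = 3.7479
Step 3: Positive part mu+(X) = sum of positive contributions = 19.8693
Step 4: Negative part mu-(X) = |sum of negative contributions| = 16.1214


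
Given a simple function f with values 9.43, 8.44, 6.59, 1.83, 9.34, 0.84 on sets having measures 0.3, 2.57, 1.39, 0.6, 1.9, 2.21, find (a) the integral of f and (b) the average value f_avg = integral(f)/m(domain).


Step 1: Integral = sum(value_i * measure_i)
= 9.43*0.3 + 8.44*2.57 + 6.59*1.39 + 1.83*0.6 + 9.34*1.9 + 0.84*2.21
= 2.829 + 21.6908 + 9.1601 + 1.098 + 17.746 + 1.8564
= 54.3803
Step 2: Total measure of domain = 0.3 + 2.57 + 1.39 + 0.6 + 1.9 + 2.21 = 8.97
Step 3: Average value = 54.3803 / 8.97 = 6.062464


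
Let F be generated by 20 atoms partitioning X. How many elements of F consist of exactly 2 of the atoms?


Each element of F is a union of some subset of the 20 atoms.
Elements that are unions of exactly 2 atoms correspond to 2-element subsets of the 20 atoms.
Count = C(20, 2) = 20! / (2! * 18!) = 190.


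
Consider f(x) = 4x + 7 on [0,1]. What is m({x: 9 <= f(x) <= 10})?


f^(-1)([9, 10]) = {x : 9 <= 4x + 7 <= 10}
Solving: (9 - 7)/4 <= x <= (10 - 7)/4
= [0.5, 0.75]
Intersecting with [0,1]: [0.5, 0.75]
Measure = 0.75 - 0.5 = 0.25


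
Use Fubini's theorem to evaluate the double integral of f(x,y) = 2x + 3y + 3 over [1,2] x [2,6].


By Fubini, integrate in x first, then y.
Step 1: Fix y, integrate over x in [1,2]:
  integral(2x + 3y + 3, x=1..2)
  = 2*(2^2 - 1^2)/2 + (3y + 3)*(2 - 1)
  = 3 + (3y + 3)*1
  = 3 + 3y + 3
  = 6 + 3y
Step 2: Integrate over y in [2,6]:
  integral(6 + 3y, y=2..6)
  = 6*4 + 3*(6^2 - 2^2)/2
  = 24 + 48
  = 72


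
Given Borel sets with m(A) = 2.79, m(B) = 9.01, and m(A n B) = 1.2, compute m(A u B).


By inclusion-exclusion: m(A u B) = m(A) + m(B) - m(A n B)
= 2.79 + 9.01 - 1.2
= 10.6


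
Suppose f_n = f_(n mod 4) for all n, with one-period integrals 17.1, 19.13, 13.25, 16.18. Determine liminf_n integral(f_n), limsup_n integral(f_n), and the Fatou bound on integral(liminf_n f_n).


The sequence (integral(f_n)) is periodic with period 4, repeating the values 17.1, 19.13, 13.25, 16.18 indefinitely.
Step 1: For a periodic sequence, every tail (a_m, a_(m+1), ...) contains all 4 period values infinitely often.
Step 2: Hence inf of every tail = min of the period values = min(17.1, 19.13, 13.25, 16.18) = 13.25.
        liminf_n integral(f_n) = sup over m of (inf of tail from m) = 13.25.
Step 3: Similarly sup of every tail = max of the period values = 19.13.
        limsup_n integral(f_n) = 19.13.
Step 4: Fatou's lemma: integral(liminf_n f_n) <= liminf_n integral(f_n) = 13.25.
        So the integral of the pointwise liminf is at most 13.25.


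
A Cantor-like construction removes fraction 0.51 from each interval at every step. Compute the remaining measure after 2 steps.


Step 1: At each step, fraction remaining = 1 - 0.51 = 0.49
Step 2: After 2 steps, measure = (0.49)^2
Step 3: Computing the power step by step:
  After step 1: 0.49
  After step 2: 0.2401
Result = 0.2401


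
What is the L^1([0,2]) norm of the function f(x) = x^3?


Step 1: ||f||_1 = (integral_0^2 |x^3|^1 dx)^(1/1)
     = (integral_0^2 x^3 dx)^(1/1)
Step 2: integral_0^2 x^3 dx = [x^4/(4)] from 0 to 2 = 2^4/4
     = 16/4 = 4
Step 3: ||f||_1 = (4)^(1/1) = 4


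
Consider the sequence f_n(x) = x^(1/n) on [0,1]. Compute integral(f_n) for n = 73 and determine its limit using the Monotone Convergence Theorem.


At n = 73: f_73(x) = x^(1/73).
Step 1: integral(x^(1/73), 0, 1) = [x^(1/73+1) / (1/73+1)] from 0 to 1
     = 1 / (1/73 + 1) = 1 / ((73+1)/73) = 73/(73+1)
     = 73/74 = 0.986486
Step 2: As n -> infinity, f_n(x) = x^(1/n) -> 1 for x in (0,1], and f_n is increasing in n.
By MCT, lim_n integral(f_n) = integral(lim_n f_n) = integral(1, 0, 1) = 1.
Step 3: Verify convergence: 73/74 = 0.986486 -> 1


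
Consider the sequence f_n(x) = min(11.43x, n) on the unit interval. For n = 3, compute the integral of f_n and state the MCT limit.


f(x) = 11.43x on [0,1]; f_n(x) = min(11.43x, n). At n = 3:
Step 1: f(x) reaches 3 at x = 3/11.43 = 0.262467
Step 2: integral(f_3) = integral(11.43x, 0, 0.262467) + integral(3, 0.262467, 1)
       = 11.43*0.262467^2/2 + 3*(1 - 0.262467)
       = 0.393701 + 2.212598
       = 2.606299
Step 3: As n -> infinity, f_n increases to f, so by MCT integral(f_n) -> integral(f) = 11.43/2 = 5.715.
Convergence: integral(f_3) = 2.606299 -> 5.715 as n -> infinity


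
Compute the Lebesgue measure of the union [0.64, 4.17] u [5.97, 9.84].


For pairwise disjoint intervals, m(union) = sum of lengths.
= (4.17 - 0.64) + (9.84 - 5.97)
= 3.53 + 3.87
= 7.4


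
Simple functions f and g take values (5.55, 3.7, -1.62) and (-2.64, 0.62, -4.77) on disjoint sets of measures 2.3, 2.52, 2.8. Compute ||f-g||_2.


Step 1: Compute differences f_i - g_i:
  5.55 - -2.64 = 8.19
  3.7 - 0.62 = 3.08
  -1.62 - -4.77 = 3.15
Step 2: Compute |diff|^2 * measure for each set:
  |8.19|^2 * 2.3 = 67.0761 * 2.3 = 154.27503
  |3.08|^2 * 2.52 = 9.4864 * 2.52 = 23.905728
  |3.15|^2 * 2.8 = 9.9225 * 2.8 = 27.783
Step 3: Sum = 205.963758
Step 4: ||f-g||_2 = (205.963758)^(1/2) = 14.351437


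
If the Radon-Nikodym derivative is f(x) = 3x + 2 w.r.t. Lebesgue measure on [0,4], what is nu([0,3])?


nu(A) = integral_A (dnu/dmu) dmu = integral_0^3 (3x + 2) dx
Step 1: Antiderivative F(x) = (3/2)x^2 + 2x
Step 2: F(3) = (3/2)*3^2 + 2*3 = 13.5 + 6 = 19.5
Step 3: F(0) = (3/2)*0^2 + 2*0 = 0.0 + 0 = 0.0
Step 4: nu([0,3]) = F(3) - F(0) = 19.5 - 0.0 = 19.5


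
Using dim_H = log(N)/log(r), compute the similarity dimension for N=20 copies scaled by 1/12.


For a self-similar set with N copies scaled by 1/r:
dim_H = log(N)/log(r) = log(20)/log(12)
= 2.995732/2.484907
= 1.205571


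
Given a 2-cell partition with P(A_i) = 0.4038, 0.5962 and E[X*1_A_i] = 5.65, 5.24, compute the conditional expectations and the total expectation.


For each cell A_i: E[X|A_i] = E[X*1_A_i] / P(A_i)
Step 1: E[X|A_1] = 5.65 / 0.4038 = 13.992075
Step 2: E[X|A_2] = 5.24 / 0.5962 = 8.788997
Verification: E[X] = sum E[X*1_A_i] = 5.65 + 5.24 = 10.89


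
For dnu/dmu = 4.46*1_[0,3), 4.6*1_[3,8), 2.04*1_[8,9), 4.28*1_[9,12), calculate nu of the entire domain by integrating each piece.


Integrate each piece of the Radon-Nikodym derivative:
Step 1: integral_0^3 4.46 dx = 4.46*(3-0) = 4.46*3 = 13.38
Step 2: integral_3^8 4.6 dx = 4.6*(8-3) = 4.6*5 = 23
Step 3: integral_8^9 2.04 dx = 2.04*(9-8) = 2.04*1 = 2.04
Step 4: integral_9^12 4.28 dx = 4.28*(12-9) = 4.28*3 = 12.84
Total: 13.38 + 23 + 2.04 + 12.84 = 51.26


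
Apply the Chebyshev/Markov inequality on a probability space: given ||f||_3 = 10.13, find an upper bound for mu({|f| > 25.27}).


Chebyshev/Markov inequality: mu(|f| > eps) <= (||f||_p / eps)^p
Step 1: ||f||_3 / eps = 10.13 / 25.27 = 0.400871
Step 2: Raise to power p = 3:
  (0.400871)^3 = 0.064419
Step 3: Therefore mu(|f| > 25.27) <= 0.064419


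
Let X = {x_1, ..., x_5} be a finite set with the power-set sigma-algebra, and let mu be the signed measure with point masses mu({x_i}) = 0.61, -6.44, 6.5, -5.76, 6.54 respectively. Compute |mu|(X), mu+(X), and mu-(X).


Step 1: Every measurable set is a union of atoms (the cells / points), so a Hahn decomposition is
  obtained by grouping atoms by sign: P = union of atoms with mu > 0, N = union of the remaining atoms.
  Atoms in P (indices): 1, 3, 5;  atoms in N (indices): 2, 4
  Positive values: 0.61, 6.5, 6.54
  Negative values: -6.44, -5.76
Step 2: mu+(X) = mu(P) = sum of positive atom values = 13.65
Step 3: mu-(X) = -mu(N) = sum of |negative atom values| = 12.2
Step 4: |mu|(X) = mu+(X) + mu-(X) = 13.65 + 12.2 = 25.85


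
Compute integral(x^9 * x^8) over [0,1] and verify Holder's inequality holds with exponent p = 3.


Step 1: Exact integral of f*g = integral(x^17, 0, 1) = 1/18
     = 0.055556
Step 2: Holder bound with p=3, q=1.5:
  ||f||_p = (integral x^27 dx)^(1/3) = (1/28)^(1/3) = 0.329317
  ||g||_q = (integral x^12 dx)^(1/1.5) = (1/13)^(1/1.5) = 0.180872
Step 3: Holder bound = ||f||_p * ||g||_q = 0.329317 * 0.180872 = 0.059564
Verification: 0.055556 <= 0.059564 (Holder holds)


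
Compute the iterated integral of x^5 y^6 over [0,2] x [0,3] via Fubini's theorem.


By Fubini's theorem, the double integral factors as a product of single integrals:
Step 1: integral_0^2 x^5 dx = [x^6/6] from 0 to 2
     = 2^6/6 = 10.666667
Step 2: integral_0^3 y^6 dy = [y^7/7] from 0 to 3
     = 3^7/7 = 312.428571
Step 3: Double integral = 10.666667 * 312.428571 = 3332.571429


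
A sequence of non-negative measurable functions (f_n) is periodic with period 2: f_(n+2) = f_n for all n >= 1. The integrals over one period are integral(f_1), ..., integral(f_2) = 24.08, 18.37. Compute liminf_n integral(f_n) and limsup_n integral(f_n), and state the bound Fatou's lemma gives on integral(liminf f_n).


The sequence (integral(f_n)) is periodic with period 2, repeating the values 24.08, 18.37 indefinitely.
Step 1: For a periodic sequence, every tail (a_m, a_(m+1), ...) contains all 2 period values infinitely often.
Step 2: Hence inf of every tail = min of the period values = min(24.08, 18.37) = 18.37.
        liminf_n integral(f_n) = sup over m of (inf of tail from m) = 18.37.
Step 3: Similarly sup of every tail = max of the period values = 24.08.
        limsup_n integral(f_n) = 24.08.
Step 4: Fatou's lemma: integral(liminf_n f_n) <= liminf_n integral(f_n) = 18.37.
        So the integral of the pointwise liminf is at most 18.37.
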